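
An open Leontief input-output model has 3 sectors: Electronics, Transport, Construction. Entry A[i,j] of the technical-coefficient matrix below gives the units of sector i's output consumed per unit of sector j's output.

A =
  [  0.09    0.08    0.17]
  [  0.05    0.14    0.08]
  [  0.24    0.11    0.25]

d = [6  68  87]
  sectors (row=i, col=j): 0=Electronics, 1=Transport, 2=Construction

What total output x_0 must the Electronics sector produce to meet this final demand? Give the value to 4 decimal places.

41.6897

Form M = I − A:
  [  0.91   -0.08   -0.17]
  [ -0.05    0.86   -0.08]
  [ -0.24   -0.11    0.75]
Leontief inverse L = M⁻¹:
  [  1.1817    0.1462    0.2834]
  [  0.1053    1.1919    0.1510]
  [  0.3936    0.2216    1.4462]
Total output x = L · d:
  x_0 = 1.1817·6 + 0.1462·68 + 0.2834·87 = 41.6897
  x_1 = 0.1053·6 + 1.1919·68 + 0.1510·87 = 94.8189
  x_2 = 0.3936·6 + 0.2216·68 + 1.4462·87 = 143.2475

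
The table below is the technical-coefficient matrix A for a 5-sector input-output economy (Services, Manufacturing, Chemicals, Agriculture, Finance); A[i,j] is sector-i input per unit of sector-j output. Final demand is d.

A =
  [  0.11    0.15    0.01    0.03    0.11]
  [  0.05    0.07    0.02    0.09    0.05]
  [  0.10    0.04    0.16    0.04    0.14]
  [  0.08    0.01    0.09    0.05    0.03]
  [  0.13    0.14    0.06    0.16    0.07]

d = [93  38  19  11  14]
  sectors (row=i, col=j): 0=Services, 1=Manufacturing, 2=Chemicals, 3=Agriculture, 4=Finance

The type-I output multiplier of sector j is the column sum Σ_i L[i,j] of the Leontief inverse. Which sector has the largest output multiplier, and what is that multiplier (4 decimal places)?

Services (1.7801)

Form M = I − A:
  [  0.89   -0.15   -0.01   -0.03   -0.11]
  [ -0.05    0.93   -0.02   -0.09   -0.05]
  [ -0.10   -0.04    0.84   -0.04   -0.14]
  [ -0.08   -0.01   -0.09    0.95   -0.03]
  [ -0.13   -0.14   -0.06   -0.16    0.93]
Leontief inverse L = M⁻¹:
  [  1.1711    0.2154    0.0396    0.0858    0.1588]
  [  0.0902    1.1053    0.0464    0.1232    0.0811]
  [  0.1847    0.1159    1.2220    0.1045    0.2154]
  [  0.1237    0.0475    0.1231    1.0781    0.0705]
  [  0.2105    0.2121    0.1125    0.2228    1.1357]
Total output x = L · d:
  x_0 = 1.1711·93 + 0.2154·38 + 0.0396·19 + 0.0858·11 + 0.1588·14 = 121.0143
  x_1 = 0.0902·93 + 1.1053·38 + 0.0464·19 + 0.1232·11 + 0.0811·14 = 53.7641
  x_2 = 0.1847·93 + 0.1159·38 + 1.2220·19 + 0.1045·11 + 0.2154·14 = 48.9633
  x_3 = 0.1237·93 + 0.0475·38 + 0.1231·19 + 1.0781·11 + 0.0705·14 = 28.4939
  x_4 = 0.2105·93 + 0.2121·38 + 0.1125·19 + 0.2228·11 + 1.1357·14 = 48.1244
Output multipliers (column sums of L):
  Services: 1.7801
  Manufacturing: 1.6963
  Chemicals: 1.5437
  Agriculture: 1.6144
  Finance: 1.6615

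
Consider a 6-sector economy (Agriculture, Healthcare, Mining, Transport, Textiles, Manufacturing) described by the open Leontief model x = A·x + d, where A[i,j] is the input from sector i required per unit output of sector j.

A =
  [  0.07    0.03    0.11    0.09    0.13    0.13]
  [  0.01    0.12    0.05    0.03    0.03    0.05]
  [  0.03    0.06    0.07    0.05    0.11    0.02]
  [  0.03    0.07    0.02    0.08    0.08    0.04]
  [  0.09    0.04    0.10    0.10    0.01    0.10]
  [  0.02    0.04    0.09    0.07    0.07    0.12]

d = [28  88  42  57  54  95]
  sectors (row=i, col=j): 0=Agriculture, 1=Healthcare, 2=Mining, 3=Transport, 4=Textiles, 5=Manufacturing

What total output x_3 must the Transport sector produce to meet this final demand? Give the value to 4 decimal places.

89.9119

Form M = I − A:
  [  0.93   -0.03   -0.11   -0.09   -0.13   -0.13]
  [ -0.01    0.88   -0.05   -0.03   -0.03   -0.05]
  [ -0.03   -0.06    0.93   -0.05   -0.11   -0.02]
  [ -0.03   -0.07   -0.02    0.92   -0.08   -0.04]
  [ -0.09   -0.04   -0.10   -0.10    0.99   -0.10]
  [ -0.02   -0.04   -0.09   -0.07   -0.07    0.88]
Leontief inverse L = M⁻¹:
  [  1.1102    0.0807    0.1796    0.1576    0.1952    0.2020]
  [  0.0241    1.1534    0.0800    0.0566    0.0572    0.0800]
  [  0.0550    0.0939    1.1100    0.0890    0.1448    0.0592]
  [  0.0514    0.1030    0.0552    1.1164    0.1117    0.0781]
  [  0.1172    0.0818    0.1512    0.1501    1.0678    0.1536]
  [  0.0454    0.0786    0.1377    0.1160    0.1157    1.1691]
Total output x = L · d:
  x_0 = 1.1102·28 + 0.0807·88 + 0.1796·42 + 0.1576·57 + 0.1952·54 + 0.2020·95 = 84.4466
  x_1 = 0.0241·28 + 1.1534·88 + 0.0800·42 + 0.0566·57 + 0.0572·54 + 0.0800·95 = 119.4453
  x_2 = 0.0550·28 + 0.0939·88 + 1.1100·42 + 0.0890·57 + 0.1448·54 + 0.0592·95 = 74.9381
  x_3 = 0.0514·28 + 0.1030·88 + 0.0552·42 + 1.1164·57 + 0.1117·54 + 0.0781·95 = 89.9119
  x_4 = 0.1172·28 + 0.0818·88 + 0.1512·42 + 0.1501·57 + 1.0678·54 + 0.1536·95 = 97.6278
  x_5 = 0.0454·28 + 0.0786·88 + 0.1377·42 + 0.1160·57 + 0.1157·54 + 1.1691·95 = 137.8852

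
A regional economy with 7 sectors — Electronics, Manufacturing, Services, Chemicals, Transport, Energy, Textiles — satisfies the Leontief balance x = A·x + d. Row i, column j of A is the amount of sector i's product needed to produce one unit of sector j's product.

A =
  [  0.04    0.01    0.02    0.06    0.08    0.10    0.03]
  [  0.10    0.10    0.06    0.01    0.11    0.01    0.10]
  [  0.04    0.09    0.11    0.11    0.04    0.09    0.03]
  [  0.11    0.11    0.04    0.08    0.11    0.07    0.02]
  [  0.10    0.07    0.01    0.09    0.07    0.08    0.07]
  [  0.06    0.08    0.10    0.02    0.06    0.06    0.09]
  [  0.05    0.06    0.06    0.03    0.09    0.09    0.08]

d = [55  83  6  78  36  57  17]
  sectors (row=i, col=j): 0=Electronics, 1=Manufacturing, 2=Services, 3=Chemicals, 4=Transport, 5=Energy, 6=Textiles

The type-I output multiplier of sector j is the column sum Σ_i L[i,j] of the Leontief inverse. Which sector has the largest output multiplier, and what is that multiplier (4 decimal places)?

Form M = I − A:
  [  0.96   -0.01   -0.02   -0.06   -0.08   -0.10   -0.03]
  [ -0.10    0.90   -0.06   -0.01   -0.11   -0.01   -0.10]
  [ -0.04   -0.09    0.89   -0.11   -0.04   -0.09   -0.03]
  [ -0.11   -0.11   -0.04    0.92   -0.11   -0.07   -0.02]
  [ -0.10   -0.07   -0.01   -0.09    0.93   -0.08   -0.07]
  [ -0.06   -0.08   -0.10   -0.02   -0.06    0.94   -0.09]
  [ -0.05   -0.06   -0.06   -0.03   -0.09   -0.09    0.92]
Leontief inverse L = M⁻¹:
  [  1.0873    0.0572    0.0553    0.0963    0.1303    0.1465    0.0698]
  [  0.1645    1.1624    0.1060    0.0608    0.1835    0.0753    0.1578]
  [  0.1120    0.1676    1.1698    0.1668    0.1181    0.1566    0.0879]
  [  0.1861    0.1829    0.0909    1.1365    0.1929    0.1394    0.0819]
  [  0.1673    0.1349    0.0567    0.1385    1.1460    0.1446    0.1263]
  [  0.1206    0.1447    0.1530    0.0695    0.1289    1.1230    0.1458]
  [  0.1114    0.1232    0.1097    0.0775    0.1578    0.1516    1.1361]
Total output x = L · d:
  x_0 = 1.0873·55 + 0.0572·83 + 0.0553·6 + 0.0963·78 + 0.1303·36 + 0.1465·57 + 0.0698·17 = 86.6255
  x_1 = 0.1645·55 + 1.1624·83 + 0.1060·6 + 0.0608·78 + 0.1835·36 + 0.0753·57 + 0.1578·17 = 124.4863
  x_2 = 0.1120·55 + 0.1676·83 + 1.1698·6 + 0.1668·78 + 0.1181·36 + 0.1566·57 + 0.0879·17 = 54.7700
  x_3 = 0.1861·55 + 0.1829·83 + 0.0909·6 + 1.1365·78 + 0.1929·36 + 0.1394·57 + 0.0819·17 = 130.8966
  x_4 = 0.1673·55 + 0.1349·83 + 0.0567·6 + 0.1385·78 + 1.1460·36 + 0.1446·57 + 0.1263·17 = 83.1847
  x_5 = 0.1206·55 + 0.1447·83 + 0.1530·6 + 0.0695·78 + 0.1289·36 + 1.1230·57 + 0.1458·17 = 96.1107
  x_6 = 0.1114·55 + 0.1232·83 + 0.1097·6 + 0.0775·78 + 0.1578·36 + 0.1516·57 + 1.1361·17 = 56.6849
Output multipliers (column sums of L):
  Electronics: 1.9492
  Manufacturing: 1.9729
  Services: 1.7414
  Chemicals: 1.7460
  Transport: 2.0574
  Energy: 1.9369
  Textiles: 1.8057

Transport (2.0574)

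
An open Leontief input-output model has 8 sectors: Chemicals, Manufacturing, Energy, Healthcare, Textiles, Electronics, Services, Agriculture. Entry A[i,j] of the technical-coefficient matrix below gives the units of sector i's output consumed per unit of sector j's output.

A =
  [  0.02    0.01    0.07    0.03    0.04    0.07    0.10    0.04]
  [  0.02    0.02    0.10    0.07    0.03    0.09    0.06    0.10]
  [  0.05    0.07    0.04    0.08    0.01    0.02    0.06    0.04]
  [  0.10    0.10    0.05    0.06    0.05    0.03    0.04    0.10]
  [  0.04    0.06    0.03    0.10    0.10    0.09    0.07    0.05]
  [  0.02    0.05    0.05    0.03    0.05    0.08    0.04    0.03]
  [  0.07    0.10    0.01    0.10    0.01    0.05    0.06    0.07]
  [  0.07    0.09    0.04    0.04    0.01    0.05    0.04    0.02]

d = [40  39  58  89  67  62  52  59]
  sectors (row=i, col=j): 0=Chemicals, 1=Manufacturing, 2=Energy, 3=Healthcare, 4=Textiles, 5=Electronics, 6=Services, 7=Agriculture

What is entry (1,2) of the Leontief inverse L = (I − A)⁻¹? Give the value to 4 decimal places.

L[1,2] = 0.1395

Form M = I − A:
  [  0.98   -0.01   -0.07   -0.03   -0.04   -0.07   -0.10   -0.04]
  [ -0.02    0.98   -0.10   -0.07   -0.03   -0.09   -0.06   -0.10]
  [ -0.05   -0.07    0.96   -0.08   -0.01   -0.02   -0.06   -0.04]
  [ -0.10   -0.10   -0.05    0.94   -0.05   -0.03   -0.04   -0.10]
  [ -0.04   -0.06   -0.03   -0.10    0.90   -0.09   -0.07   -0.05]
  [ -0.02   -0.05   -0.05   -0.03   -0.05    0.92   -0.04   -0.03]
  [ -0.07   -0.10   -0.01   -0.10   -0.01   -0.05    0.94   -0.07]
  [ -0.07   -0.09   -0.04   -0.04   -0.01   -0.05   -0.04    0.98]
Leontief inverse L = M⁻¹:
  [  1.0542    0.0558    0.0987    0.0742    0.0623    0.1080    0.1377    0.0766]
  [  0.0647    1.0782    0.1395    0.1222    0.0575    0.1367    0.1061    0.1455]
  [  0.0848    0.1124    1.0743    0.1216    0.0314    0.0576    0.0982    0.0816]
  [  0.1451    0.1558    0.0995    1.1168    0.0824    0.0865    0.0956    0.1535]
  [  0.0892    0.1231    0.0770    0.1625    1.1400    0.1500    0.1250    0.1076]
  [  0.0487    0.0884    0.0804    0.0692    0.0735    1.1181    0.0747    0.0647]
  [  0.1126    0.1520    0.0549    0.1499    0.0382    0.1001    1.1077    0.1218]
  [  0.0986    0.1259    0.0749    0.0784    0.0313    0.0888    0.0778    1.0582]
Total output x = L · d:
  x_0 = 1.0542·40 + 0.0558·39 + 0.0987·58 + 0.0742·89 + 0.0623·67 + 0.1080·62 + 0.1377·52 + 0.0766·59 = 79.2237
  x_1 = 0.0647·40 + 1.0782·39 + 0.1395·58 + 0.1222·89 + 0.0575·67 + 0.1367·62 + 0.1061·52 + 0.1455·59 = 90.0375
  x_2 = 0.0848·40 + 0.1124·39 + 1.0743·58 + 0.1216·89 + 0.0314·67 + 0.0576·62 + 0.0982·52 + 0.0816·59 = 96.5021
  x_3 = 0.1451·40 + 0.1558·39 + 0.0995·58 + 1.1168·89 + 0.0824·67 + 0.0865·62 + 0.0956·52 + 0.1535·59 = 141.9505
  x_4 = 0.0892·40 + 0.1231·39 + 0.0770·58 + 0.1625·89 + 1.1400·67 + 0.1500·62 + 0.1250·52 + 0.1076·59 = 125.8268
  x_5 = 0.0487·40 + 0.0884·39 + 0.0804·58 + 0.0692·89 + 0.0735·67 + 1.1181·62 + 0.0747·52 + 0.0647·59 = 98.1622
  x_6 = 0.1126·40 + 0.1520·39 + 0.0549·58 + 0.1499·89 + 0.0382·67 + 0.1001·62 + 1.1077·52 + 0.1218·59 = 100.5042
  x_7 = 0.0986·40 + 0.1259·39 + 0.0749·58 + 0.0784·89 + 0.0313·67 + 0.0888·62 + 0.0778·52 + 1.0582·59 = 94.2589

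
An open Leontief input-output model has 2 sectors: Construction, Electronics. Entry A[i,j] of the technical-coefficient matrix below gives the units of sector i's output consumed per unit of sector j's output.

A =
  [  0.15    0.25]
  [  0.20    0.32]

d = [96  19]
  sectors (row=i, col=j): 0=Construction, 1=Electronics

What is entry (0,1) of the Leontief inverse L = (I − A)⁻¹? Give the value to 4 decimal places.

Form M = I − A:
  [  0.85   -0.25]
  [ -0.20    0.68]
Leontief inverse L = M⁻¹:
  [  1.2879    0.4735]
  [  0.3788    1.6098]
Total output x = L · d:
  x_0 = 1.2879·96 + 0.4735·19 = 132.6326
  x_1 = 0.3788·96 + 1.6098·19 = 66.9508

L[0,1] = 0.4735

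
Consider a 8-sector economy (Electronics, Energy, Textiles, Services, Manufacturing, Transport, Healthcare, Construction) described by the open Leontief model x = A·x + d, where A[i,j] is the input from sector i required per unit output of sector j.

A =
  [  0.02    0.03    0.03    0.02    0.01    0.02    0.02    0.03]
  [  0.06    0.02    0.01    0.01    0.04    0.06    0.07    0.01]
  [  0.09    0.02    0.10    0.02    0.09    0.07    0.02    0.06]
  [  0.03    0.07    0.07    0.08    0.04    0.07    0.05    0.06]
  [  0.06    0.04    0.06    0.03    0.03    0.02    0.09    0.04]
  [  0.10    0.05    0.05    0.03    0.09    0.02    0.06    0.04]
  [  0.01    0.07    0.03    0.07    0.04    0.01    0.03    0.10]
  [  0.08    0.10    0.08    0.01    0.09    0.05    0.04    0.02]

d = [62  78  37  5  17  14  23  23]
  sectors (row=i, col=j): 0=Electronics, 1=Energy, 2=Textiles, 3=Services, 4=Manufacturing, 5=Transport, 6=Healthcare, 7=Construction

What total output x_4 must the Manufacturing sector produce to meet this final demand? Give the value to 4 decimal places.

37.4145

Form M = I − A:
  [  0.98   -0.03   -0.03   -0.02   -0.01   -0.02   -0.02   -0.03]
  [ -0.06    0.98   -0.01   -0.01   -0.04   -0.06   -0.07   -0.01]
  [ -0.09   -0.02    0.90   -0.02   -0.09   -0.07   -0.02   -0.06]
  [ -0.03   -0.07   -0.07    0.92   -0.04   -0.07   -0.05   -0.06]
  [ -0.06   -0.04   -0.06   -0.03    0.97   -0.02   -0.09   -0.04]
  [ -0.10   -0.05   -0.05   -0.03   -0.09    0.98   -0.06   -0.04]
  [ -0.01   -0.07   -0.03   -0.07   -0.04   -0.01    0.97   -0.10]
  [ -0.08   -0.10   -0.08   -0.01   -0.09   -0.05   -0.04    0.98]
Leontief inverse L = M⁻¹:
  [  1.0369    0.0442    0.0457    0.0289    0.0263    0.0322    0.0332    0.0425]
  [  0.0820    1.0412    0.0302    0.0253    0.0610    0.0731    0.0902    0.0312]
  [  0.1358    0.0541    1.1437    0.0411    0.1314    0.0987    0.0545    0.0922]
  [  0.0749    0.1080    0.1122    1.1059    0.0831    0.1025    0.0866    0.0944]
  [  0.0901    0.0689    0.0907    0.0501    1.0602    0.0424    0.1151    0.0688]
  [  0.1351    0.0816    0.0849    0.0515    0.1220    1.0449    0.0919    0.0703]
  [  0.0439    0.1021    0.0627    0.0889    0.0728    0.0366    1.0592    0.1242]
  [  0.1218    0.1300    0.1165    0.0304    0.1265    0.0779    0.0757    1.0505]
Total output x = L · d:
  x_0 = 1.0369·62 + 0.0442·78 + 0.0457·37 + 0.0289·5 + 0.0263·17 + 0.0322·14 + 0.0332·23 + 0.0425·23 = 72.2091
  x_1 = 0.0820·62 + 1.0412·78 + 0.0302·37 + 0.0253·5 + 0.0610·17 + 0.0731·14 + 0.0902·23 + 0.0312·23 = 92.3934
  x_2 = 0.1358·62 + 0.0541·78 + 1.1437·37 + 0.0411·5 + 0.1314·17 + 0.0987·14 + 0.0545·23 + 0.0922·23 = 62.1516
  x_3 = 0.0749·62 + 0.1080·78 + 0.1122·37 + 1.1059·5 + 0.0831·17 + 0.1025·14 + 0.0866·23 + 0.0944·23 = 29.7618
  x_4 = 0.0901·62 + 0.0689·78 + 0.0907·37 + 0.0501·5 + 1.0602·17 + 0.0424·14 + 0.1151·23 + 0.0688·23 = 37.4145
  x_5 = 0.1351·62 + 0.0816·78 + 0.0849·37 + 0.0515·5 + 0.1220·17 + 1.0449·14 + 0.0919·23 + 0.0703·23 = 38.5774
  x_6 = 0.0439·62 + 0.1021·78 + 0.0627·37 + 0.0889·5 + 0.0728·17 + 0.0366·14 + 1.0592·23 + 0.1242·23 = 42.4231
  x_7 = 0.1218·62 + 0.1300·78 + 0.1165·37 + 0.0304·5 + 0.1265·17 + 0.0779·14 + 0.0757·23 + 1.0505·23 = 51.3050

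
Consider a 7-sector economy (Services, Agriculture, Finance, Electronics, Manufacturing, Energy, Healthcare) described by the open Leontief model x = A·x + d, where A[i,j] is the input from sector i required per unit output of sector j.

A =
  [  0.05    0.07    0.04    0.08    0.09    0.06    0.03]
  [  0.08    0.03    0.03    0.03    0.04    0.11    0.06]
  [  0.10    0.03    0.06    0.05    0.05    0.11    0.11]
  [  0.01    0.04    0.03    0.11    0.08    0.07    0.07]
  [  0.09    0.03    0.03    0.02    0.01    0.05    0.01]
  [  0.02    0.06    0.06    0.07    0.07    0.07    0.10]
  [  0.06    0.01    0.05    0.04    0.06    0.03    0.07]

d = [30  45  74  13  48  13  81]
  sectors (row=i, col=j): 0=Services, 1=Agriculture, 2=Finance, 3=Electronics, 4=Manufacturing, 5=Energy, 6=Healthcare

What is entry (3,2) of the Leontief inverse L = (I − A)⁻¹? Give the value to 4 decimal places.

L[3,2] = 0.0576

Form M = I − A:
  [  0.95   -0.07   -0.04   -0.08   -0.09   -0.06   -0.03]
  [ -0.08    0.97   -0.03   -0.03   -0.04   -0.11   -0.06]
  [ -0.10   -0.03    0.94   -0.05   -0.05   -0.11   -0.11]
  [ -0.01   -0.04   -0.03    0.89   -0.08   -0.07   -0.07]
  [ -0.09   -0.03   -0.03   -0.02    0.99   -0.05   -0.01]
  [ -0.02   -0.06   -0.06   -0.07   -0.07    0.93   -0.10]
  [ -0.06   -0.01   -0.05   -0.04   -0.06   -0.03    0.93]
Leontief inverse L = M⁻¹:
  [  1.0881    0.0969    0.0680    0.1195    0.1279    0.1079    0.0714]
  [  0.1128    1.0565    0.0582    0.0672    0.0781    0.1516    0.1009]
  [  0.1454    0.0636    1.0977    0.0995    0.1009    0.1650    0.1650]
  [  0.0442    0.0642    0.0576    1.1496    0.1173    0.1137    0.1124]
  [  0.1117    0.0487    0.0477    0.0454    1.0360    0.0789    0.0354]
  [  0.0615    0.0860    0.0918    0.1108    0.1108    1.1193    0.1483]
  [  0.0903    0.0297    0.0725    0.0697    0.0900    0.0635    1.1017]
Total output x = L · d:
  x_0 = 1.0881·30 + 0.0969·45 + 0.0680·74 + 0.1195·13 + 0.1279·48 + 0.1079·13 + 0.0714·81 = 56.9067
  x_1 = 0.1128·30 + 1.0565·45 + 0.0582·74 + 0.0672·13 + 0.0781·48 + 0.1516·13 + 0.1009·81 = 69.9994
  x_2 = 0.1454·30 + 0.0636·45 + 1.0977·74 + 0.0995·13 + 0.1009·48 + 0.1650·13 + 0.1650·81 = 110.1015
  x_3 = 0.0442·30 + 0.0642·45 + 0.0576·74 + 1.1496·13 + 0.1173·48 + 0.1137·13 + 0.1124·81 = 39.6320
  x_4 = 0.1117·30 + 0.0487·45 + 0.0477·74 + 0.0454·13 + 1.0360·48 + 0.0789·13 + 0.0354·81 = 63.2886
  x_5 = 0.0615·30 + 0.0860·45 + 0.0918·74 + 0.1108·13 + 0.1108·48 + 1.1193·13 + 0.1483·81 = 45.8272
  x_6 = 0.0903·30 + 0.0297·45 + 0.0725·74 + 0.0697·13 + 0.0900·48 + 0.0635·13 + 1.1017·81 = 104.7063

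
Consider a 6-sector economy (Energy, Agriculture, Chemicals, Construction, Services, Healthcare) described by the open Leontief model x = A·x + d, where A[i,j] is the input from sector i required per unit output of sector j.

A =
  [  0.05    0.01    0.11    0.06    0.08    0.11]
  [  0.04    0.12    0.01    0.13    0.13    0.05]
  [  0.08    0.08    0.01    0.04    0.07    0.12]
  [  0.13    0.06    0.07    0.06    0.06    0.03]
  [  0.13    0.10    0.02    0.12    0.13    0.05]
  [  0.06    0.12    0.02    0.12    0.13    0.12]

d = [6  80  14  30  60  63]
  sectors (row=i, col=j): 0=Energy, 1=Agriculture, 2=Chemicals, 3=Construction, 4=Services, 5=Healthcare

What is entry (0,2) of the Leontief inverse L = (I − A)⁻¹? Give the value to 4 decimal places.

L[0,2] = 0.1412

Form M = I − A:
  [  0.95   -0.01   -0.11   -0.06   -0.08   -0.11]
  [ -0.04    0.88   -0.01   -0.13   -0.13   -0.05]
  [ -0.08   -0.08    0.99   -0.04   -0.07   -0.12]
  [ -0.13   -0.06   -0.07    0.94   -0.06   -0.03]
  [ -0.13   -0.10   -0.02   -0.12    0.87   -0.05]
  [ -0.06   -0.12   -0.02   -0.12   -0.13    0.88]
Leontief inverse L = M⁻¹:
  [  1.1190    0.0770    0.1412    0.1313    0.1613    0.1771]
  [  0.1222    1.1976    0.0479    0.2183    0.2256    0.1101]
  [  0.1424    0.1465    1.0424    0.1165    0.1539    0.1810]
  [  0.1921    0.1164    0.1067    1.1256    0.1349    0.0912]
  [  0.2199    0.1809    0.0690    0.2157    1.2357    0.1247]
  [  0.1549    0.2145    0.0646    0.2267    0.2462    1.1984]
Total output x = L · d:
  x_0 = 1.1190·6 + 0.0770·80 + 0.1412·14 + 0.1313·30 + 0.1613·60 + 0.1771·63 = 39.6266
  x_1 = 0.1222·6 + 1.1976·80 + 0.0479·14 + 0.2183·30 + 0.2256·60 + 0.1101·63 = 124.2333
  x_2 = 0.1424·6 + 0.1465·80 + 1.0424·14 + 0.1165·30 + 0.1539·60 + 0.1810·63 = 51.2988
  x_3 = 0.1921·6 + 0.1164·80 + 0.1067·14 + 1.1256·30 + 0.1349·60 + 0.0912·63 = 59.5663
  x_4 = 0.2199·6 + 0.1809·80 + 0.0690·14 + 0.2157·30 + 1.2357·60 + 0.1247·63 = 105.2323
  x_5 = 0.1549·6 + 0.2145·80 + 0.0646·14 + 0.2267·30 + 0.2462·60 + 1.1984·63 = 116.0679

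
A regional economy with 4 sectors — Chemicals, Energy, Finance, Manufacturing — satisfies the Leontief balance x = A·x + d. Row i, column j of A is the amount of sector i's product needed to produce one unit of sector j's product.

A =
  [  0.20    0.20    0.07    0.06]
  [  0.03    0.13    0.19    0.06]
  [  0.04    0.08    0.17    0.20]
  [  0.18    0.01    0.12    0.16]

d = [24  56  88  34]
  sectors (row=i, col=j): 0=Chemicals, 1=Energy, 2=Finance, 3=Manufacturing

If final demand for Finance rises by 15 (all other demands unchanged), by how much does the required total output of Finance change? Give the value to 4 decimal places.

19.5136

Form M = I − A:
  [  0.80   -0.20   -0.07   -0.06]
  [ -0.03    0.87   -0.19   -0.06]
  [ -0.04   -0.08    0.83   -0.20]
  [ -0.18   -0.01   -0.12    0.84]
Leontief inverse L = M⁻¹:
  [  1.3099    0.3222    0.2082    0.1662]
  [  0.0978    1.2021    0.3074    0.1660]
  [  0.1455    0.1569    1.3009    0.3313]
  [  0.3026    0.1058    0.2341    1.2754]
Total output x = L · d:
  x_0 = 1.3099·24 + 0.3222·56 + 0.2082·88 + 0.1662·34 = 73.4544
  x_1 = 0.0978·24 + 1.2021·56 + 0.3074·88 + 0.1660·34 = 102.3642
  x_2 = 0.1455·24 + 0.1569·56 + 1.3009·88 + 0.3313·34 = 138.0214
  x_3 = 0.3026·24 + 0.1058·56 + 0.2341·88 + 1.2754·34 = 77.1524
Δx_2 = L[2,2] · Δd_2 = 1.3009 · 15 = 19.5136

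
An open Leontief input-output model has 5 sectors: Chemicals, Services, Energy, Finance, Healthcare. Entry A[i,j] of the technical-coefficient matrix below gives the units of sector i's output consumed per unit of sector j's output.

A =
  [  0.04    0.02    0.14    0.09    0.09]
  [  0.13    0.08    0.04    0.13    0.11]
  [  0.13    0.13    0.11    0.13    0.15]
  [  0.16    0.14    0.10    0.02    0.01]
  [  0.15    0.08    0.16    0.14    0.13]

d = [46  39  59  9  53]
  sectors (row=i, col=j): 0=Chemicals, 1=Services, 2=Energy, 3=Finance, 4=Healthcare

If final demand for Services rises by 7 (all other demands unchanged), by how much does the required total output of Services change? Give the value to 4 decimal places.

8.1625

Form M = I − A:
  [  0.96   -0.02   -0.14   -0.09   -0.09]
  [ -0.13    0.92   -0.04   -0.13   -0.11]
  [ -0.13   -0.13    0.89   -0.13   -0.15]
  [ -0.16   -0.14   -0.10    0.98   -0.01]
  [ -0.15   -0.08   -0.16   -0.14    0.87]
Leontief inverse L = M⁻¹:
  [  1.1431    0.0996    0.2350    0.1741    0.1734]
  [  0.2480    1.1661    0.1532    0.2267    0.2021]
  [  0.2936    0.2500    1.2619    0.2679    0.2826]
  [  0.2552    0.2104    0.1923    1.1114    0.0989]
  [  0.3149    0.2043    0.3176    0.2790    1.2658]
Total output x = L · d:
  x_0 = 1.1431·46 + 0.0996·39 + 0.2350·59 + 0.1741·9 + 0.1734·53 = 81.0908
  x_1 = 0.2480·46 + 1.1661·39 + 0.1532·59 + 0.2267·9 + 0.2021·53 = 78.6770
  x_2 = 0.2936·46 + 0.2500·39 + 1.2619·59 + 0.2679·9 + 0.2826·53 = 115.0995
  x_3 = 0.2552·46 + 0.2104·39 + 0.1923·59 + 1.1114·9 + 0.0989·53 = 46.5379
  x_4 = 0.3149·46 + 0.2043·39 + 0.3176·59 + 0.2790·9 + 1.2658·53 = 110.7920
Δx_1 = L[1,1] · Δd_1 = 1.1661 · 7 = 8.1625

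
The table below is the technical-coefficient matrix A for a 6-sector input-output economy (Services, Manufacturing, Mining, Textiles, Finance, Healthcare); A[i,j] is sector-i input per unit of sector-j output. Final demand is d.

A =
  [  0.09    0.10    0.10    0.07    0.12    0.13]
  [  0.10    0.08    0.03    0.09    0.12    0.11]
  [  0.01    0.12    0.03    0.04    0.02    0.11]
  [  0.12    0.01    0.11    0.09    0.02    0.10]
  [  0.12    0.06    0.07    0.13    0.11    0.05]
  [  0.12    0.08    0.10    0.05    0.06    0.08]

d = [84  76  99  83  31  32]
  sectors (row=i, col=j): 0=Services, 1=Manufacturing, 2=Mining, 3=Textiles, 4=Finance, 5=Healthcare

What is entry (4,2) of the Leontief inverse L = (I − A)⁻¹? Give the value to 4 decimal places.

Form M = I − A:
  [  0.91   -0.10   -0.10   -0.07   -0.12   -0.13]
  [ -0.10    0.92   -0.03   -0.09   -0.12   -0.11]
  [ -0.01   -0.12    0.97   -0.04   -0.02   -0.11]
  [ -0.12   -0.01   -0.11    0.91   -0.02   -0.10]
  [ -0.12   -0.06   -0.07   -0.13    0.89   -0.05]
  [ -0.12   -0.08   -0.10   -0.05   -0.06    0.92]
Leontief inverse L = M⁻¹:
  [  1.2041    0.1926    0.1893    0.1639    0.2128    0.2452]
  [  0.2066    1.1579    0.1137    0.1763    0.2048    0.2115]
  [  0.0744    0.1692    1.0769    0.0894    0.0707    0.1731]
  [  0.1978    0.0789    0.1786    1.1515    0.0799    0.1883]
  [  0.2227    0.1377    0.1536    0.2161    1.1909    0.1545]
  [  0.2084    0.1575    0.1714    0.1231    0.1353    1.1764]
Total output x = L · d:
  x_0 = 1.2041·84 + 0.1926·76 + 0.1893·99 + 0.1639·83 + 0.2128·31 + 0.2452·32 = 162.5662
  x_1 = 0.2066·84 + 1.1579·76 + 0.1137·99 + 0.1763·83 + 0.2048·31 + 0.2115·32 = 144.3615
  x_2 = 0.0744·84 + 0.1692·76 + 1.0769·99 + 0.0894·83 + 0.0707·31 + 0.1731·32 = 140.8679
  x_3 = 0.1978·84 + 0.0789·76 + 0.1786·99 + 1.1515·83 + 0.0799·31 + 0.1883·32 = 144.3736
  x_4 = 0.2227·84 + 0.1377·76 + 0.1536·99 + 0.2161·83 + 1.1909·31 + 0.1545·32 = 104.1838
  x_5 = 0.2084·84 + 0.1575·76 + 0.1714·99 + 0.1231·83 + 0.1353·31 + 1.1764·32 = 98.4928

L[4,2] = 0.1536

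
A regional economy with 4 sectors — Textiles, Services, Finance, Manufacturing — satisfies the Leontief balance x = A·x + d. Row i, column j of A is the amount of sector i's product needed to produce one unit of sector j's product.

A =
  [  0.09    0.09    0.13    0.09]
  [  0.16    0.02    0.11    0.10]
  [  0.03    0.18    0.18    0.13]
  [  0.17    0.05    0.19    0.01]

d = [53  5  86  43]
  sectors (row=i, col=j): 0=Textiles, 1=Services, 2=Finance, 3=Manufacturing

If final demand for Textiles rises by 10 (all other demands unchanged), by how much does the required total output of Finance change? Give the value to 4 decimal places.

1.3024

Form M = I − A:
  [  0.91   -0.09   -0.13   -0.09]
  [ -0.16    0.98   -0.11   -0.10]
  [ -0.03   -0.18    0.82   -0.13]
  [ -0.17   -0.05   -0.19    0.99]
Leontief inverse L = M⁻¹:
  [  1.1635    0.1590    0.2414    0.1535]
  [  0.2287    1.0899    0.2195    0.1597]
  [  0.1302    0.2662    1.3252    0.2127]
  [  0.2363    0.1334    0.3069    1.0854]
Total output x = L · d:
  x_0 = 1.1635·53 + 0.1590·5 + 0.2414·86 + 0.1535·43 = 89.8194
  x_1 = 0.2287·53 + 1.0899·5 + 0.2195·86 + 0.1597·43 = 43.3106
  x_2 = 0.1302·53 + 0.2662·5 + 1.3252·86 + 0.2127·43 = 131.3456
  x_3 = 0.2363·53 + 0.1334·5 + 0.3069·86 + 1.0854·43 = 86.2530
Δx_2 = L[2,0] · Δd_0 = 0.1302 · 10 = 1.3024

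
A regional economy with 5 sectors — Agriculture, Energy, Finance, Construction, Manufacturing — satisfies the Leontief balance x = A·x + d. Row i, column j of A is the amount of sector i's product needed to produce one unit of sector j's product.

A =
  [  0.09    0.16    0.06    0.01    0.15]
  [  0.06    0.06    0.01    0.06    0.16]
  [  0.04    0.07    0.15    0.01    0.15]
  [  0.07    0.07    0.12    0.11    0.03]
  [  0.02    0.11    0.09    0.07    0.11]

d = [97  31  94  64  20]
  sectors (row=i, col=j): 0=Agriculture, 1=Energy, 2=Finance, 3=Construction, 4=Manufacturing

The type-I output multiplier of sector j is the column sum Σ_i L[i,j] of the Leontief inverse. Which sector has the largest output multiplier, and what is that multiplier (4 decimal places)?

Form M = I − A:
  [  0.91   -0.16   -0.06   -0.01   -0.15]
  [ -0.06    0.94   -0.01   -0.06   -0.16]
  [ -0.04   -0.07    0.85   -0.01   -0.15]
  [ -0.07   -0.07   -0.12    0.89   -0.03]
  [ -0.02   -0.11   -0.09   -0.07    0.89]
Leontief inverse L = M⁻¹:
  [  1.1289    0.2342    0.1163    0.0497    0.2536]
  [  0.0885    1.1169    0.0570    0.0949    0.2285]
  [  0.0708    0.1340    1.2147    0.0425    0.2422]
  [  0.1070    0.1300    0.1824    1.1443    0.1107]
  [  0.0519    0.1671    0.1468    0.1072    1.1907]
Total output x = L · d:
  x_0 = 1.1289·97 + 0.2342·31 + 0.1163·94 + 0.0497·64 + 0.2536·20 = 135.9478
  x_1 = 0.0885·97 + 1.1169·31 + 0.0570·94 + 0.0949·64 + 0.2285·20 = 59.2072
  x_2 = 0.0708·97 + 0.1340·31 + 1.2147·94 + 0.0425·64 + 0.2422·20 = 132.7712
  x_3 = 0.1070·97 + 0.1300·31 + 0.1824·94 + 1.1443·64 + 0.1107·20 = 107.0045
  x_4 = 0.0519·97 + 0.1671·31 + 0.1468·94 + 0.1072·64 + 1.1907·20 = 54.6870
Output multipliers (column sums of L):
  Agriculture: 1.4471
  Energy: 1.7822
  Finance: 1.7172
  Construction: 1.4386
  Manufacturing: 2.0258

Manufacturing (2.0258)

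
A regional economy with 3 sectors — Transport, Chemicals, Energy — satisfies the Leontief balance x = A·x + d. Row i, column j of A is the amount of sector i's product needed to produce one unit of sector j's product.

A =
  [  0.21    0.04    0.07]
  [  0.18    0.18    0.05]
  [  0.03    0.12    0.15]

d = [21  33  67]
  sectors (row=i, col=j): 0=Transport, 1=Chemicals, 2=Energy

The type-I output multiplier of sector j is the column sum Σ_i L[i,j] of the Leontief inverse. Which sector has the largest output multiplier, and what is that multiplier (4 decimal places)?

Form M = I − A:
  [  0.79   -0.04   -0.07]
  [ -0.18    0.82   -0.05]
  [ -0.03   -0.12    0.85]
Leontief inverse L = M⁻¹:
  [  1.2880    0.0790    0.1107]
  [  0.2880    1.2478    0.0971]
  [  0.0861    0.1789    1.1941]
Total output x = L · d:
  x_0 = 1.2880·21 + 0.0790·33 + 0.1107·67 = 37.0753
  x_1 = 0.2880·21 + 1.2478·33 + 0.0971·67 = 53.7310
  x_2 = 0.0861·21 + 0.1789·33 + 1.1941·67 = 87.7176
Output multipliers (column sums of L):
  Transport: 1.6621
  Chemicals: 1.5058
  Energy: 1.4019

Transport (1.6621)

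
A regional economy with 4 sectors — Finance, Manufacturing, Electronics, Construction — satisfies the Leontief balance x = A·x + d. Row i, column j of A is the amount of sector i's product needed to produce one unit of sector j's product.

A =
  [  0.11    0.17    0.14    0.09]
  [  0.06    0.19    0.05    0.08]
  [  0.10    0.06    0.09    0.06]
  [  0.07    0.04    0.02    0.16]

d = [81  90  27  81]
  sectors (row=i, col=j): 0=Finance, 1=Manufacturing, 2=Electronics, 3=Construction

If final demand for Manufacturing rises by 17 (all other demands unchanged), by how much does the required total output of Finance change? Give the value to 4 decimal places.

Form M = I − A:
  [  0.89   -0.17   -0.14   -0.09]
  [ -0.06    0.81   -0.05   -0.08]
  [ -0.10   -0.06    0.91   -0.06]
  [ -0.07   -0.04   -0.02    0.84]
Leontief inverse L = M⁻¹:
  [  1.1773    0.2701    0.1996    0.1661]
  [  0.1066    1.2704    0.0893    0.1388]
  [  0.1434    0.1191    1.1299    0.1074]
  [  0.1066    0.0858    0.0478    1.2135]
Total output x = L · d:
  x_0 = 1.1773·81 + 0.2701·90 + 0.1996·27 + 0.1661·81 = 138.5131
  x_1 = 0.1066·81 + 1.2704·90 + 0.0893·27 + 0.1388·81 = 136.6215
  x_2 = 0.1434·81 + 0.1191·90 + 1.1299·27 + 0.1074·81 = 61.5441
  x_3 = 0.1066·81 + 0.0858·90 + 0.0478·27 + 1.2135·81 = 115.9424
Δx_0 = L[0,1] · Δd_1 = 0.2701 · 17 = 4.5913

4.5913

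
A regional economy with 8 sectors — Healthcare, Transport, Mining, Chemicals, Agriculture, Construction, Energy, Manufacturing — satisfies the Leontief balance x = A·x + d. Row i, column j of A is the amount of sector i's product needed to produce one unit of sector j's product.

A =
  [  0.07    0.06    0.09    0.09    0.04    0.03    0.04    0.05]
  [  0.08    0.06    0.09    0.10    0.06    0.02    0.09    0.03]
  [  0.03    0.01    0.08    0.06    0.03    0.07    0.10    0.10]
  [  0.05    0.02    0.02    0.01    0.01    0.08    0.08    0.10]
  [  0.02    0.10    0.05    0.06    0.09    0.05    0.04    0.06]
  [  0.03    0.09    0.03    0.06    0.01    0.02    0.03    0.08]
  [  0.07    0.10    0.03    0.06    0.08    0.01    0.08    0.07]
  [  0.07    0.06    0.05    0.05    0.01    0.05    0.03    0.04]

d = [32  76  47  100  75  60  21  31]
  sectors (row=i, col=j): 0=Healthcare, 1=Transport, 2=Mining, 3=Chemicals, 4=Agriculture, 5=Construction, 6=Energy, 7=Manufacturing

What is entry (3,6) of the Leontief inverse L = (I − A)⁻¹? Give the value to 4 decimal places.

L[3,6] = 0.1167

Form M = I − A:
  [  0.93   -0.06   -0.09   -0.09   -0.04   -0.03   -0.04   -0.05]
  [ -0.08    0.94   -0.09   -0.10   -0.06   -0.02   -0.09   -0.03]
  [ -0.03   -0.01    0.92   -0.06   -0.03   -0.07   -0.10   -0.10]
  [ -0.05   -0.02   -0.02    0.99   -0.01   -0.08   -0.08   -0.10]
  [ -0.02   -0.10   -0.05   -0.06    0.91   -0.05   -0.04   -0.06]
  [ -0.03   -0.09   -0.03   -0.06   -0.01    0.98   -0.03   -0.08]
  [ -0.07   -0.10   -0.03   -0.06   -0.08   -0.01    0.92   -0.07]
  [ -0.07   -0.06   -0.05   -0.05   -0.01   -0.05   -0.03    0.96]
Leontief inverse L = M⁻¹:
  [  1.1154    0.1068    0.1377    0.1402    0.0724    0.0678    0.0950    0.1075]
  [  0.1320    1.1162    0.1433    0.1574    0.1011    0.0615    0.1537    0.0957]
  [  0.0755    0.0620    1.1231    0.1085    0.0619    0.1054    0.1521    0.1579]
  [  0.0871    0.0635    0.0543    1.0503    0.0343    0.1037    0.1167    0.1409]
  [  0.0649    0.1529    0.0970    0.1121    1.1267    0.0855    0.0936    0.1143]
  [  0.0670    0.1259    0.0657    0.0985    0.0335    1.0463    0.0704    0.1189]
  [  0.1218    0.1577    0.0820    0.1175    0.1217    0.0467    1.1377    0.1265]
  [  0.1060    0.0972    0.0873    0.0904    0.0339    0.0765    0.0707    1.0824]
Total output x = L · d:
  x_0 = 1.1154·32 + 0.1068·76 + 0.1377·47 + 0.1402·100 + 0.0724·75 + 0.0678·60 + 0.0950·21 + 0.1075·31 = 79.1266
  x_1 = 0.1320·32 + 1.1162·76 + 0.1433·47 + 0.1574·100 + 0.1011·75 + 0.0615·60 + 0.1537·21 + 0.0957·31 = 129.0066
  x_2 = 0.0755·32 + 0.0620·76 + 1.1231·47 + 0.1085·100 + 0.0619·75 + 0.1054·60 + 0.1521·21 + 0.1579·31 = 89.8250
  x_3 = 0.0871·32 + 0.0635·76 + 0.0543·47 + 1.0503·100 + 0.0343·75 + 0.1037·60 + 0.1167·21 + 0.1409·31 = 130.8024
  x_4 = 0.0649·32 + 0.1529·76 + 0.0970·47 + 0.1121·100 + 1.1267·75 + 0.0855·60 + 0.0936·21 + 0.1143·31 = 124.6068
  x_5 = 0.0670·32 + 0.1259·76 + 0.0657·47 + 0.0985·100 + 0.0335·75 + 1.0463·60 + 0.0704·21 + 0.1189·31 = 95.0995
  x_6 = 0.1218·32 + 0.1577·76 + 0.0820·47 + 0.1175·100 + 0.1217·75 + 0.0467·60 + 1.1377·21 + 0.1265·31 = 71.2265
  x_7 = 0.1060·32 + 0.0972·76 + 0.0873·47 + 0.0904·100 + 0.0339·75 + 0.0765·60 + 0.0707·21 + 1.0824·31 = 66.0922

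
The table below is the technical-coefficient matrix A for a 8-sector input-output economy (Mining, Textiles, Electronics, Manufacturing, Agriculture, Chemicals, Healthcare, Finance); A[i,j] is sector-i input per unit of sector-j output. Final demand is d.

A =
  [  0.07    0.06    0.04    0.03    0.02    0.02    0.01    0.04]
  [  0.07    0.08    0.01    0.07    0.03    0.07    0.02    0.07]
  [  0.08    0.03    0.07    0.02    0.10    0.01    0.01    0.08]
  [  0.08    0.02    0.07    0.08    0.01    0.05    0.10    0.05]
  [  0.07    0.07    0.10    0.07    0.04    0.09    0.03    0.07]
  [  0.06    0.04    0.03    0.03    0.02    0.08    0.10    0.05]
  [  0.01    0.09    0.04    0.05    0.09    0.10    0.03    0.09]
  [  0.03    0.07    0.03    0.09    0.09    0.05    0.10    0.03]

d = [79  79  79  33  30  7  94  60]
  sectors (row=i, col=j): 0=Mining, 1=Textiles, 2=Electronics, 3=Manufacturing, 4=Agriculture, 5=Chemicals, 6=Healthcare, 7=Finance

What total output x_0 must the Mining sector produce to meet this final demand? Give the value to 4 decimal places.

109.6329

Form M = I − A:
  [  0.93   -0.06   -0.04   -0.03   -0.02   -0.02   -0.01   -0.04]
  [ -0.07    0.92   -0.01   -0.07   -0.03   -0.07   -0.02   -0.07]
  [ -0.08   -0.03    0.93   -0.02   -0.10   -0.01   -0.01   -0.08]
  [ -0.08   -0.02   -0.07    0.92   -0.01   -0.05   -0.10   -0.05]
  [ -0.07   -0.07   -0.10   -0.07    0.96   -0.09   -0.03   -0.07]
  [ -0.06   -0.04   -0.03   -0.03   -0.02    0.92   -0.10   -0.05]
  [ -0.01   -0.09   -0.04   -0.05   -0.09   -0.10    0.97   -0.09]
  [ -0.03   -0.07   -0.03   -0.09   -0.09   -0.05   -0.10    0.97]
Leontief inverse L = M⁻¹:
  [  1.1010    0.0888    0.0624    0.0573    0.0433    0.0460    0.0329    0.0685]
  [  0.1139    1.1222    0.0419    0.1126    0.0615    0.1131    0.0614    0.1109]
  [  0.1236    0.0713    1.1078    0.0596    0.1371    0.0479    0.0420    0.1209]
  [  0.1257    0.0656    0.1086    1.1228    0.0521    0.0957    0.1412    0.0985]
  [  0.1278    0.1218    0.1447    0.1204    1.0866    0.1418    0.0789    0.1252]
  [  0.0989    0.0839    0.0617    0.0686    0.0570    1.1255    0.1379    0.0937]
  [  0.0631    0.1427    0.0825    0.1027    0.1335    0.1570    1.0810    0.1430]
  [  0.0812    0.1223    0.0744    0.1412    0.1324    0.1073    0.1457    1.0851]
Total output x = L · d:
  x_0 = 1.1010·79 + 0.0888·79 + 0.0624·79 + 0.0573·33 + 0.0433·30 + 0.0460·7 + 0.0329·94 + 0.0685·60 = 109.6329
  x_1 = 0.1139·79 + 1.1222·79 + 0.0419·79 + 0.1126·33 + 0.0615·30 + 0.1131·7 + 0.0614·94 + 0.1109·60 = 119.7410
  x_2 = 0.1236·79 + 0.0713·79 + 1.1078·79 + 0.0596·33 + 0.1371·30 + 0.0479·7 + 0.0420·94 + 0.1209·60 = 120.5306
  x_3 = 0.1257·79 + 0.0656·79 + 0.1086·79 + 1.1228·33 + 0.0521·30 + 0.0957·7 + 0.1412·94 + 0.0985·60 = 82.1524
  x_4 = 0.1278·79 + 0.1218·79 + 0.1447·79 + 0.1204·33 + 1.0866·30 + 0.1418·7 + 0.0789·94 + 0.1252·60 = 83.6374
  x_5 = 0.0989·79 + 0.0839·79 + 0.0617·79 + 0.0686·33 + 0.0570·30 + 1.1255·7 + 0.1379·94 + 0.0937·60 = 49.7547
  x_6 = 0.0631·79 + 0.1427·79 + 0.0825·79 + 0.1027·33 + 0.1335·30 + 0.1570·7 + 1.0810·94 + 0.1430·60 = 141.4617
  x_7 = 0.0812·79 + 0.1223·79 + 0.0744·79 + 0.1412·33 + 0.1324·30 + 0.1073·7 + 0.1457·94 + 1.0851·60 = 110.1461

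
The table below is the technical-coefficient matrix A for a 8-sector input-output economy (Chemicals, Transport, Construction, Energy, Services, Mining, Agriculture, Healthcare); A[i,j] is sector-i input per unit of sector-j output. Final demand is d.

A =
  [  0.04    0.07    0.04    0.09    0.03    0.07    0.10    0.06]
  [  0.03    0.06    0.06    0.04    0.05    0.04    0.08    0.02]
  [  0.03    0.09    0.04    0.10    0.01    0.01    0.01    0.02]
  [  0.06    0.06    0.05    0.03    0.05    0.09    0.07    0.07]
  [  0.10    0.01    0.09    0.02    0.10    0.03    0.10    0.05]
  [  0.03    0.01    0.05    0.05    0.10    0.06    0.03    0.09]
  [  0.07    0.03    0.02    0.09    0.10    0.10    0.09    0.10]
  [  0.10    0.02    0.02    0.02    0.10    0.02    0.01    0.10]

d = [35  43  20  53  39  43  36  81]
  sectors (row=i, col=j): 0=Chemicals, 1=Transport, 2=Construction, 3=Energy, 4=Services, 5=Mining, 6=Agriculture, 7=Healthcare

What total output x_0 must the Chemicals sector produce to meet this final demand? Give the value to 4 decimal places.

76.6417

Form M = I − A:
  [  0.96   -0.07   -0.04   -0.09   -0.03   -0.07   -0.10   -0.06]
  [ -0.03    0.94   -0.06   -0.04   -0.05   -0.04   -0.08   -0.02]
  [ -0.03   -0.09    0.96   -0.10   -0.01   -0.01   -0.01   -0.02]
  [ -0.06   -0.06   -0.05    0.97   -0.05   -0.09   -0.07   -0.07]
  [ -0.10   -0.01   -0.09   -0.02    0.90   -0.03   -0.10   -0.05]
  [ -0.03   -0.01   -0.05   -0.05   -0.10    0.94   -0.03   -0.09]
  [ -0.07   -0.03   -0.02   -0.09   -0.10   -0.10    0.91   -0.10]
  [ -0.10   -0.02   -0.02   -0.02   -0.10   -0.02   -0.01    0.90]
Leontief inverse L = M⁻¹:
  [  1.0944    0.1081    0.0809    0.1398    0.0960    0.1228    0.1574    0.1231]
  [  0.0704    1.0903    0.0924    0.0800    0.0981    0.0781    0.1248    0.0643]
  [  0.0594    0.1182    1.0664    0.1285    0.0428    0.0404    0.0451    0.0517]
  [  0.1115    0.0950    0.0896    1.0778    0.1129    0.1359    0.1228    0.1289]
  [  0.1574    0.0499    0.1325    0.0756    1.1638    0.0791    0.1607    0.1108]
  [  0.0802    0.0386    0.0866    0.0876    0.1565    1.0967    0.0748    0.1416]
  [  0.1412    0.0713    0.0716    0.1469    0.1844    0.1615    1.1603    0.1793]
  [  0.1478    0.0482    0.0542    0.0561    0.1511    0.0542    0.0564    1.1477]
Total output x = L · d:
  x_0 = 1.0944·35 + 0.1081·43 + 0.0809·20 + 0.1398·53 + 0.0960·39 + 0.1228·43 + 0.1574·36 + 0.1231·81 = 76.6417
  x_1 = 0.0704·35 + 1.0903·43 + 0.0924·20 + 0.0800·53 + 0.0981·39 + 0.0781·43 + 0.1248·36 + 0.0643·81 = 72.3169
  x_2 = 0.0594·35 + 0.1182·43 + 1.0664·20 + 0.1285·53 + 0.0428·39 + 0.0404·43 + 0.0451·36 + 0.0517·81 = 44.5182
  x_3 = 0.1115·35 + 0.0950·43 + 0.0896·20 + 1.0778·53 + 0.1129·39 + 0.1359·43 + 0.1228·36 + 0.1289·81 = 92.0137
  x_4 = 0.1574·35 + 0.0499·43 + 0.1325·20 + 0.0756·53 + 1.1638·39 + 0.0791·43 + 0.1607·36 + 0.1108·81 = 77.8604
  x_5 = 0.0802·35 + 0.0386·43 + 0.0866·20 + 0.0876·53 + 0.1565·39 + 1.0967·43 + 0.0748·36 + 0.1416·81 = 78.2679
  x_6 = 0.1412·35 + 0.0713·43 + 0.0716·20 + 0.1469·53 + 0.1844·39 + 0.1615·43 + 1.1603·36 + 0.1793·81 = 87.6604
  x_7 = 0.1478·35 + 0.0482·43 + 0.0542·20 + 0.0561·53 + 0.1511·39 + 0.0542·43 + 0.0564·36 + 1.1477·81 = 114.5213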